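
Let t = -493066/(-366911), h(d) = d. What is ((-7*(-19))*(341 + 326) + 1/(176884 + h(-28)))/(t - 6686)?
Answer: -5756493322976087/433770091721280 ≈ -13.271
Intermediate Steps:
t = 493066/366911 (t = -493066*(-1/366911) = 493066/366911 ≈ 1.3438)
((-7*(-19))*(341 + 326) + 1/(176884 + h(-28)))/(t - 6686) = ((-7*(-19))*(341 + 326) + 1/(176884 - 28))/(493066/366911 - 6686) = (133*667 + 1/176856)/(-2452673880/366911) = (88711 + 1/176856)*(-366911/2452673880) = (15689072617/176856)*(-366911/2452673880) = -5756493322976087/433770091721280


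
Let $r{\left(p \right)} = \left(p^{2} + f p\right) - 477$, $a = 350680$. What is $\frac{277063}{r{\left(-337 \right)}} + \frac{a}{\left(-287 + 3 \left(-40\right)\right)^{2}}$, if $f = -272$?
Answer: $\frac{10699912997}{3083420604} \approx 3.4701$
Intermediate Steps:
$r{\left(p \right)} = -477 + p^{2} - 272 p$ ($r{\left(p \right)} = \left(p^{2} - 272 p\right) - 477 = -477 + p^{2} - 272 p$)
$\frac{277063}{r{\left(-337 \right)}} + \frac{a}{\left(-287 + 3 \left(-40\right)\right)^{2}} = \frac{277063}{-477 + \left(-337\right)^{2} - -91664} + \frac{350680}{\left(-287 + 3 \left(-40\right)\right)^{2}} = \frac{277063}{-477 + 113569 + 91664} + \frac{350680}{\left(-287 - 120\right)^{2}} = \frac{277063}{204756} + \frac{350680}{\left(-407\right)^{2}} = 277063 \cdot \frac{1}{204756} + \frac{350680}{165649} = \frac{277063}{204756} + 350680 \cdot \frac{1}{165649} = \frac{277063}{204756} + \frac{31880}{15059} = \frac{10699912997}{3083420604}$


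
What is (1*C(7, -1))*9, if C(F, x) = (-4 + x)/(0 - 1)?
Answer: 45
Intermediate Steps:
C(F, x) = 4 - x (C(F, x) = (-4 + x)/(-1) = (-4 + x)*(-1) = 4 - x)
(1*C(7, -1))*9 = (1*(4 - 1*(-1)))*9 = (1*(4 + 1))*9 = (1*5)*9 = 5*9 = 45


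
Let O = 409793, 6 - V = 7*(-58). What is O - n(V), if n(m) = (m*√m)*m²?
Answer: 409793 - 139869056*√103 ≈ -1.4191e+9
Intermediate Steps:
V = 412 (V = 6 - 7*(-58) = 6 - 1*(-406) = 6 + 406 = 412)
n(m) = m^(7/2) (n(m) = m^(3/2)*m² = m^(7/2))
O - n(V) = 409793 - 412^(7/2) = 409793 - 139869056*√103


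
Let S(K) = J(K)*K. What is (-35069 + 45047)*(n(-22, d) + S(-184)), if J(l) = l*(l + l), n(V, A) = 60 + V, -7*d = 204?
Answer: -124315602660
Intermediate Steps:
d = -204/7 (d = -⅐*204 = -204/7 ≈ -29.143)
J(l) = 2*l² (J(l) = l*(2*l) = 2*l²)
S(K) = 2*K³ (S(K) = (2*K²)*K = 2*K³)
(-35069 + 45047)*(n(-22, d) + S(-184)) = (-35069 + 45047)*((60 - 22) + 2*(-184)³) = 9978*(38 + 2*(-6229504)) = 9978*(38 - 12459008) = 9978*(-12458970) = -124315602660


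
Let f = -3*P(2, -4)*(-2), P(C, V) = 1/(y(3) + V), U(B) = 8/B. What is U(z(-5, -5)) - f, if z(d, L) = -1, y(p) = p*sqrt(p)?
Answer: -112/11 - 18*sqrt(3)/11 ≈ -13.016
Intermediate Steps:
y(p) = p**(3/2)
P(C, V) = 1/(V + 3*sqrt(3)) (P(C, V) = 1/(3**(3/2) + V) = 1/(3*sqrt(3) + V) = 1/(V + 3*sqrt(3)))
f = 6/(-4 + 3*sqrt(3)) (f = -3/(-4 + 3*sqrt(3))*(-2) = 6/(-4 + 3*sqrt(3)) ≈ 5.0161)
U(z(-5, -5)) - f = 8/(-1) - (24/11 + 18*sqrt(3)/11) = 8*(-1) + (-24/11 - 18*sqrt(3)/11) = -8 + (-24/11 - 18*sqrt(3)/11) = -112/11 - 18*sqrt(3)/11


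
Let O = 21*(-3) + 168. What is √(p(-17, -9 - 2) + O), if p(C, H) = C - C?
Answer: √105 ≈ 10.247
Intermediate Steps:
O = 105 (O = -63 + 168 = 105)
p(C, H) = 0
√(p(-17, -9 - 2) + O) = √(0 + 105) = √105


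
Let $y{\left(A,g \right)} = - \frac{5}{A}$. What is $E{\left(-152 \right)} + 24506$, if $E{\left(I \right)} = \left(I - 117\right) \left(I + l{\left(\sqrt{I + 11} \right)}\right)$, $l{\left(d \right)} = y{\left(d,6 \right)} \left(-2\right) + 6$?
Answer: $63780 + \frac{2690 i \sqrt{141}}{141} \approx 63780.0 + 226.54 i$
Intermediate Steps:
$l{\left(d \right)} = 6 + \frac{10}{d}$ ($l{\left(d \right)} = - \frac{5}{d} \left(-2\right) + 6 = \frac{10}{d} + 6 = 6 + \frac{10}{d}$)
$E{\left(I \right)} = \left(-117 + I\right) \left(6 + I + \frac{10}{\sqrt{11 + I}}\right)$ ($E{\left(I \right)} = \left(I - 117\right) \left(I + \left(6 + \frac{10}{\sqrt{I + 11}}\right)\right) = \left(-117 + I\right) \left(I + \left(6 + \frac{10}{\sqrt{11 + I}}\right)\right) = \left(-117 + I\right) \left(6 + I + \frac{10}{\sqrt{11 + I}}\right)$)
$E{\left(-152 \right)} + 24506 = \left(-702 + \left(-152\right)^{2} - \frac{1170}{\sqrt{11 - 152}} - -16872 + 10 \left(-152\right) \frac{1}{\sqrt{11 - 152}}\right) + 24506 = \left(-702 + 23104 - \frac{1170}{i \sqrt{141}} + 16872 + 10 \left(-152\right) \frac{1}{\sqrt{-141}}\right) + 24506 = \left(-702 + 23104 - 1170 \left(- \frac{i \sqrt{141}}{141}\right) + 16872 + 10 \left(-152\right) \left(- \frac{i \sqrt{141}}{141}\right)\right) + 24506 = \left(-702 + 23104 + \frac{390 i \sqrt{141}}{47} + 16872 + \frac{1520 i \sqrt{141}}{141}\right) + 24506 = \left(39274 + \frac{2690 i \sqrt{141}}{141}\right) + 24506 = 63780 + \frac{2690 i \sqrt{141}}{141}$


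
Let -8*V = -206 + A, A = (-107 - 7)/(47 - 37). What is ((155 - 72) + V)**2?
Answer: 19421649/1600 ≈ 12139.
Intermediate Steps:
A = -57/5 (A = -114/10 = -114*1/10 = -57/5 ≈ -11.400)
V = 1087/40 (V = -(-206 - 57/5)/8 = -1/8*(-1087/5) = 1087/40 ≈ 27.175)
((155 - 72) + V)**2 = ((155 - 72) + 1087/40)**2 = (83 + 1087/40)**2 = (4407/40)**2 = 19421649/1600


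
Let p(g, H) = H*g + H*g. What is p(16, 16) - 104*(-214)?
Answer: 22768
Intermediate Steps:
p(g, H) = 2*H*g
p(16, 16) - 104*(-214) = 2*16*16 - 104*(-214) = 512 + 22256 = 22768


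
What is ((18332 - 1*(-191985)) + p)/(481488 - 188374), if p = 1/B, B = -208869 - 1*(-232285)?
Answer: 4924782873/6863557424 ≈ 0.71753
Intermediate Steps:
B = 23416 (B = -208869 + 232285 = 23416)
p = 1/23416 ≈ 4.2706e-5
((18332 - 1*(-191985)) + p)/(481488 - 188374) = ((18332 - 1*(-191985)) + 1/23416)/(481488 - 188374) = ((18332 + 191985) + 1/23416)/293114 = (210317 + 1/23416)*(1/293114) = (4924782873/23416)*(1/293114) = 4924782873/6863557424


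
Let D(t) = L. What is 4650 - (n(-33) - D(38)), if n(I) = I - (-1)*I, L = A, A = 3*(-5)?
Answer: 4701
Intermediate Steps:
A = -15
L = -15
D(t) = -15
n(I) = 2*I (n(I) = I + I = 2*I)
4650 - (n(-33) - D(38)) = 4650 - (2*(-33) - 1*(-15)) = 4650 - (-66 + 15) = 4650 - 1*(-51) = 4650 + 51 = 4701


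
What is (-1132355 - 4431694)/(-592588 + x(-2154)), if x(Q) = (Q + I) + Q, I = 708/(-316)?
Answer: 439559871/47154961 ≈ 9.3216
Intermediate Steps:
I = -177/79 (I = 708*(-1/316) = -177/79 ≈ -2.2405)
x(Q) = -177/79 + 2*Q (x(Q) = (Q - 177/79) + Q = (-177/79 + Q) + Q = -177/79 + 2*Q)
(-1132355 - 4431694)/(-592588 + x(-2154)) = (-1132355 - 4431694)/(-592588 + (-177/79 + 2*(-2154))) = -5564049/(-592588 + (-177/79 - 4308)) = -5564049/(-592588 - 340509/79) = -5564049/(-47154961/79) = -5564049*(-79/47154961) = 439559871/47154961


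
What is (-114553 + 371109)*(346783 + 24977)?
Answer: 95377258560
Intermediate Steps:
(-114553 + 371109)*(346783 + 24977) = 256556*371760 = 95377258560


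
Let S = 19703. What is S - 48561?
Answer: -28858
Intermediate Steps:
S - 48561 = 19703 - 48561 = -28858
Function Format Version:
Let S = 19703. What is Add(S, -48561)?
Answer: -28858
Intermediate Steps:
Add(S, -48561) = Add(19703, -48561) = -28858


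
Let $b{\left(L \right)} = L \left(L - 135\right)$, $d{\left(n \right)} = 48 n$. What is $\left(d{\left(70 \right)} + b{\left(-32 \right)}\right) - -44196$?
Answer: $52900$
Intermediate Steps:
$b{\left(L \right)} = L \left(-135 + L\right)$
$\left(d{\left(70 \right)} + b{\left(-32 \right)}\right) - -44196 = \left(48 \cdot 70 - 32 \left(-135 - 32\right)\right) - -44196 = \left(3360 - -5344\right) + 44196 = \left(3360 + 5344\right) + 44196 = 8704 + 44196 = 52900$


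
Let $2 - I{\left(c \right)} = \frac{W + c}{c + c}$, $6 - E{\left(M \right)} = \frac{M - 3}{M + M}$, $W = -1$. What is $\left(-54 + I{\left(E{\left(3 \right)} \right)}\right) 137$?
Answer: $- \frac{86173}{12} \approx -7181.1$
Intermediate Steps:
$E{\left(M \right)} = 6 - \frac{-3 + M}{2 M}$ ($E{\left(M \right)} = 6 - \frac{M - 3}{M + M} = 6 - \frac{-3 + M}{2 M}$)
$I{\left(c \right)} = 2 - \frac{-1 + c}{2 c}$ ($I{\left(c \right)} = 2 - \frac{-1 + c}{c + c} = 2 - \frac{-1 + c}{2 c}$)
$\left(-54 + I{\left(E{\left(3 \right)} \right)}\right) 137 = \left(-54 + \frac{1 + 3 \frac{3 + 11 \cdot 3}{2 \cdot 3}}{2 \frac{3 + 11 \cdot 3}{2 \cdot 3}}\right) 137 = \left(-54 + \frac{1 + 3 \cdot \frac{1}{2} \cdot \frac{1}{3} \left(3 + 33\right)}{2 \cdot \frac{1}{2} \cdot \frac{1}{3} \left(3 + 33\right)}\right) 137 = \left(-54 + \frac{1 + 3 \cdot \frac{1}{2} \cdot \frac{1}{3} \cdot 36}{2 \cdot \frac{1}{2} \cdot \frac{1}{3} \cdot 36}\right) 137 = \left(-54 + \frac{1 + 3 \cdot 6}{2 \cdot 6}\right) 137 = \left(-54 + \frac{1}{2} \cdot \frac{1}{6} \left(1 + 18\right)\right) 137 = \left(-54 + \frac{1}{2} \cdot \frac{1}{6} \cdot 19\right) 137 = \left(-54 + \frac{19}{12}\right) 137 = \left(- \frac{629}{12}\right) 137 = - \frac{86173}{12}$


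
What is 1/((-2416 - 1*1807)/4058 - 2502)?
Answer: -4058/10157339 ≈ -0.00039951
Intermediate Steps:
1/((-2416 - 1*1807)/4058 - 2502) = 1/((-2416 - 1807)*(1/4058) - 2502) = 1/(-4223*1/4058 - 2502) = 1/(-4223/4058 - 2502) = 1/(-10157339/4058) = -4058/10157339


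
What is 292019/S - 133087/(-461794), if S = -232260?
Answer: -7424416819/7661162460 ≈ -0.96910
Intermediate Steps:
292019/S - 133087/(-461794) = 292019/(-232260) - 133087/(-461794) = 292019*(-1/232260) - 133087*(-1/461794) = -41717/33180 + 133087/461794 = -7424416819/7661162460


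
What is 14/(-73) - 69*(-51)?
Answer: 256873/73 ≈ 3518.8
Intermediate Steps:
14/(-73) - 69*(-51) = 14*(-1/73) + 3519 = -14/73 + 3519 = 256873/73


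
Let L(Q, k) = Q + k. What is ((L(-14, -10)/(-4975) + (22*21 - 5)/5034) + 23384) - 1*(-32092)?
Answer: 1389351659791/25044150 ≈ 55476.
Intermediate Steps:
((L(-14, -10)/(-4975) + (22*21 - 5)/5034) + 23384) - 1*(-32092) = (((-14 - 10)/(-4975) + (22*21 - 5)/5034) + 23384) - 1*(-32092) = ((-24*(-1/4975) + (462 - 5)*(1/5034)) + 23384) + 32092 = ((24/4975 + 457*(1/5034)) + 23384) + 32092 = ((24/4975 + 457/5034) + 23384) + 32092 = (2394391/25044150 + 23384) + 32092 = 585634797991/25044150 + 32092 = 1389351659791/25044150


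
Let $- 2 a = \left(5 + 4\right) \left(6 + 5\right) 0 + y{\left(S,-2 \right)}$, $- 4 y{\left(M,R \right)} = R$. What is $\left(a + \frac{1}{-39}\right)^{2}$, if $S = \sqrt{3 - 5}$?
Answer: $\frac{1849}{24336} \approx 0.075978$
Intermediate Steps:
$S = i \sqrt{2}$ ($S = \sqrt{-2} = i \sqrt{2} \approx 1.4142 i$)
$y{\left(M,R \right)} = - \frac{R}{4}$
$a = - \frac{1}{4}$ ($a = - \frac{\left(5 + 4\right) \left(6 + 5\right) 0 - - \frac{1}{2}}{2} = - \frac{9 \cdot 11 \cdot 0 + \frac{1}{2}}{2} = - \frac{99 \cdot 0 + \frac{1}{2}}{2} = - \frac{0 + \frac{1}{2}}{2} = \left(- \frac{1}{2}\right) \frac{1}{2} = - \frac{1}{4} \approx -0.25$)
$\left(a + \frac{1}{-39}\right)^{2} = \left(- \frac{1}{4} + \frac{1}{-39}\right)^{2} = \left(- \frac{1}{4} - \frac{1}{39}\right)^{2} = \left(- \frac{43}{156}\right)^{2} = \frac{1849}{24336}$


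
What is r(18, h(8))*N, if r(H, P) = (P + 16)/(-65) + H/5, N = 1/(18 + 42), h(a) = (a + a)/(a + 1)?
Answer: 973/17550 ≈ 0.055442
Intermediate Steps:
h(a) = 2*a/(1 + a) (h(a) = (2*a)/(1 + a) = 2*a/(1 + a))
N = 1/60 ≈ 0.016667
r(H, P) = -16/65 - P/65 + H/5 (r(H, P) = (16 + P)*(-1/65) + H*(⅕) = (-16/65 - P/65) + H/5 = -16/65 - P/65 + H/5)
r(18, h(8))*N = (-16/65 - 2*8/(65*(1 + 8)) + (⅕)*18)*(1/60) = (-16/65 - 2*8/(65*9) + 18/5)*(1/60) = (-16/65 - 1/65*16/9 + 18/5)*(1/60) = (-16/65 - 16/585 + 18/5)*(1/60) = (1946/585)*(1/60) = 973/17550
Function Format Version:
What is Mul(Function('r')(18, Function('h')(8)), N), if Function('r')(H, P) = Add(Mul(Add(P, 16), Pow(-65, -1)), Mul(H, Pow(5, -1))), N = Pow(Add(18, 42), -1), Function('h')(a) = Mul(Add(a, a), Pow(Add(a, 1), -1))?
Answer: Rational(973, 17550) ≈ 0.055442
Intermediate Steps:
Function('h')(a) = Mul(2, a, Pow(Add(1, a), -1)) (Function('h')(a) = Mul(Mul(2, a), Pow(Add(1, a), -1)) = Mul(2, a, Pow(Add(1, a), -1)))
N = Rational(1, 60) (N = Pow(60, -1) = Rational(1, 60) ≈ 0.016667)
Function('r')(H, P) = Add(Rational(-16, 65), Mul(Rational(-1, 65), P), Mul(Rational(1, 5), H)) (Function('r')(H, P) = Add(Mul(Add(16, P), Rational(-1, 65)), Mul(H, Rational(1, 5))) = Add(Add(Rational(-16, 65), Mul(Rational(-1, 65), P)), Mul(Rational(1, 5), H)) = Add(Rational(-16, 65), Mul(Rational(-1, 65), P), Mul(Rational(1, 5), H)))
Mul(Function('r')(18, Function('h')(8)), N) = Mul(Add(Rational(-16, 65), Mul(Rational(-1, 65), Mul(2, 8, Pow(Add(1, 8), -1))), Mul(Rational(1, 5), 18)), Rational(1, 60)) = Mul(Add(Rational(-16, 65), Mul(Rational(-1, 65), Mul(2, 8, Pow(9, -1))), Rational(18, 5)), Rational(1, 60)) = Mul(Add(Rational(-16, 65), Mul(Rational(-1, 65), Mul(2, 8, Rational(1, 9))), Rational(18, 5)), Rational(1, 60)) = Mul(Add(Rational(-16, 65), Mul(Rational(-1, 65), Rational(16, 9)), Rational(18, 5)), Rational(1, 60)) = Mul(Add(Rational(-16, 65), Rational(-16, 585), Rational(18, 5)), Rational(1, 60)) = Mul(Rational(1946, 585), Rational(1, 60)) = Rational(973, 17550)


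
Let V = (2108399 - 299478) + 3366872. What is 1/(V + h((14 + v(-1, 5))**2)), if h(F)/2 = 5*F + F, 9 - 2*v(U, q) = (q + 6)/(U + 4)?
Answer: 3/15537379 ≈ 1.9308e-7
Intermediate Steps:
v(U, q) = 9/2 - (6 + q)/(2*(4 + U)) (v(U, q) = 9/2 - (q + 6)/(2*(U + 4)) = 9/2 - (6 + q)/(2*(4 + U)))
h(F) = 12*F (h(F) = 2*(5*F + F) = 2*(6*F) = 12*F)
V = 5175793 (V = 1808921 + 3366872 = 5175793)
1/(V + h((14 + v(-1, 5))**2)) = 1/(5175793 + 12*(14 + (30 - 1*5 + 9*(-1))/(2*(4 - 1)))**2) = 1/(5175793 + 12*(14 + (1/2)*(30 - 5 - 9)/3)**2) = 1/(5175793 + 12*(14 + (1/2)*(1/3)*16)**2) = 1/(5175793 + 12*(14 + 8/3)**2) = 1/(5175793 + 12*(50/3)**2) = 1/(5175793 + 12*(2500/9)) = 1/(5175793 + 10000/3) = 1/(15537379/3) = 3/15537379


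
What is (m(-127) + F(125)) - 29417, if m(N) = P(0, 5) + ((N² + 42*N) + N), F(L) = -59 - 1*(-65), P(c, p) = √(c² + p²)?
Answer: -18738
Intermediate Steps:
F(L) = 6 (F(L) = -59 + 65 = 6)
m(N) = 5 + N² + 43*N (m(N) = √(0² + 5²) + ((N² + 42*N) + N) = √(0 + 25) + (N² + 43*N) = √25 + (N² + 43*N) = 5 + (N² + 43*N) = 5 + N² + 43*N)
(m(-127) + F(125)) - 29417 = ((5 + (-127)² + 43*(-127)) + 6) - 29417 = ((5 + 16129 - 5461) + 6) - 29417 = (10673 + 6) - 29417 = 10679 - 29417 = -18738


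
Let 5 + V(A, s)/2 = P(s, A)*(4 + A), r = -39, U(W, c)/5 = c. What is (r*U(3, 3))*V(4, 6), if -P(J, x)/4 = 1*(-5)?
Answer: -181350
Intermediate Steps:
P(J, x) = 20 (P(J, x) = -4*(-5) = 20)
U(W, c) = 5*c
V(A, s) = 150 + 40*A (V(A, s) = -10 + 2*(20*(4 + A)) = -10 + 2*(80 + 20*A) = -10 + (160 + 40*A) = 150 + 40*A)
(r*U(3, 3))*V(4, 6) = (-195*3)*(150 + 40*4) = (-39*15)*(150 + 160) = -585*310 = -181350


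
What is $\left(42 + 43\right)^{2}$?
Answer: $7225$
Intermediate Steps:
$\left(42 + 43\right)^{2} = 85^{2} = 7225$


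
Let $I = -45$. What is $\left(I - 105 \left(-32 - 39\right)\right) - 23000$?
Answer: $-15590$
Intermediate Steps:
$\left(I - 105 \left(-32 - 39\right)\right) - 23000 = \left(-45 - 105 \left(-32 - 39\right)\right) - 23000 = \left(-45 - -7455\right) - 23000 = \left(-45 + 7455\right) - 23000 = 7410 - 23000 = -15590$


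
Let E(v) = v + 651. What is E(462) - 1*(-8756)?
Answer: 9869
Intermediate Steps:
E(v) = 651 + v
E(462) - 1*(-8756) = (651 + 462) - 1*(-8756) = 1113 + 8756 = 9869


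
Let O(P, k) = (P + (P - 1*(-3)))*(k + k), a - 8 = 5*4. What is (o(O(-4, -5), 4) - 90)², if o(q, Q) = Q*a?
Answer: 484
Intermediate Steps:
a = 28 (a = 8 + 5*4 = 8 + 20 = 28)
O(P, k) = 2*k*(3 + 2*P) (O(P, k) = (P + (P + 3))*(2*k) = (P + (3 + P))*(2*k) = (3 + 2*P)*(2*k) = 2*k*(3 + 2*P))
o(q, Q) = 28*Q (o(q, Q) = Q*28 = 28*Q)
(o(O(-4, -5), 4) - 90)² = (28*4 - 90)² = (112 - 90)² = 22² = 484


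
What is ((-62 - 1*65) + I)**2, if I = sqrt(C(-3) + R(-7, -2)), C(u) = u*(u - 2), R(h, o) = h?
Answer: 16137 - 508*sqrt(2) ≈ 15419.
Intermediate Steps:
C(u) = u*(-2 + u)
I = 2*sqrt(2) (I = sqrt(-3*(-2 - 3) - 7) = sqrt(-3*(-5) - 7) = sqrt(15 - 7) = sqrt(8) = 2*sqrt(2) ≈ 2.8284)
((-62 - 1*65) + I)**2 = ((-62 - 1*65) + 2*sqrt(2))**2 = ((-62 - 65) + 2*sqrt(2))**2 = (-127 + 2*sqrt(2))**2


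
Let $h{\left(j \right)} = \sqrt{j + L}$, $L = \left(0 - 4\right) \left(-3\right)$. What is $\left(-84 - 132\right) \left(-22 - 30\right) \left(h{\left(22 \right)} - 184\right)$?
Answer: $-2066688 + 11232 \sqrt{34} \approx -2.0012 \cdot 10^{6}$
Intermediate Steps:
$L = 12$ ($L = \left(-4\right) \left(-3\right) = 12$)
$h{\left(j \right)} = \sqrt{12 + j}$ ($h{\left(j \right)} = \sqrt{j + 12} = \sqrt{12 + j}$)
$\left(-84 - 132\right) \left(-22 - 30\right) \left(h{\left(22 \right)} - 184\right) = \left(-84 - 132\right) \left(-22 - 30\right) \left(\sqrt{12 + 22} - 184\right) = \left(-216\right) \left(-52\right) \left(\sqrt{34} - 184\right) = 11232 \left(-184 + \sqrt{34}\right) = -2066688 + 11232 \sqrt{34}$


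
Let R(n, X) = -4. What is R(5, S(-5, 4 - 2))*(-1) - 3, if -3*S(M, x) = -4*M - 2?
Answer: 1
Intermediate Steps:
S(M, x) = 2/3 + 4*M/3 (S(M, x) = -(-4*M - 2)/3 = -(-2 - 4*M)/3 = 2/3 + 4*M/3)
R(5, S(-5, 4 - 2))*(-1) - 3 = -4*(-1) - 3 = 4 - 3 = 1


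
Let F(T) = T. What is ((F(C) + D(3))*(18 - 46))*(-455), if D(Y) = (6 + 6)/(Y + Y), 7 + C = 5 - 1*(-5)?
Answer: 63700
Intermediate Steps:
C = 3 (C = -7 + (5 - 1*(-5)) = -7 + (5 + 5) = -7 + 10 = 3)
D(Y) = 6/Y (D(Y) = 12/((2*Y)) = 12*(1/(2*Y)) = 6/Y)
((F(C) + D(3))*(18 - 46))*(-455) = ((3 + 6/3)*(18 - 46))*(-455) = ((3 + 6*(⅓))*(-28))*(-455) = ((3 + 2)*(-28))*(-455) = (5*(-28))*(-455) = -140*(-455) = 63700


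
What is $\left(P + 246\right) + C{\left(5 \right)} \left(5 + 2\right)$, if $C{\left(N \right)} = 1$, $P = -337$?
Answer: $-84$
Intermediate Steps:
$\left(P + 246\right) + C{\left(5 \right)} \left(5 + 2\right) = \left(-337 + 246\right) + 1 \left(5 + 2\right) = -91 + 1 \cdot 7 = -91 + 7 = -84$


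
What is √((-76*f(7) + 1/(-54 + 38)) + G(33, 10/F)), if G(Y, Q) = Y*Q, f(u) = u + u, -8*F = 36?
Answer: I*√163785/12 ≈ 33.725*I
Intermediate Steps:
F = -9/2 (F = -⅛*36 = -9/2 ≈ -4.5000)
f(u) = 2*u
G(Y, Q) = Q*Y
√((-76*f(7) + 1/(-54 + 38)) + G(33, 10/F)) = √((-152*7 + 1/(-54 + 38)) + (10/(-9/2))*33) = √((-76*14 + 1/(-16)) + (10*(-2/9))*33) = √((-1064 - 1/16) - 20/9*33) = √(-17025/16 - 220/3) = √(-54595/48) = I*√163785/12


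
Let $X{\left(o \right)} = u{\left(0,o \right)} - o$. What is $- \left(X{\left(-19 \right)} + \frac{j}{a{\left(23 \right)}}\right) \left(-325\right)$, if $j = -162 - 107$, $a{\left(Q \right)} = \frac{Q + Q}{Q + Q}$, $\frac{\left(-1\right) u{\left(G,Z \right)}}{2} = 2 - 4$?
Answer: $-79950$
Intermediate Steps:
$u{\left(G,Z \right)} = 4$ ($u{\left(G,Z \right)} = - 2 \left(2 - 4\right) = \left(-2\right) \left(-2\right) = 4$)
$a{\left(Q \right)} = 1$ ($a{\left(Q \right)} = \frac{2 Q}{2 Q} = 2 Q \frac{1}{2 Q} = 1$)
$X{\left(o \right)} = 4 - o$
$j = -269$ ($j = -162 - 107 = -269$)
$- \left(X{\left(-19 \right)} + \frac{j}{a{\left(23 \right)}}\right) \left(-325\right) = - \left(\left(4 - -19\right) - \frac{269}{1}\right) \left(-325\right) = - \left(\left(4 + 19\right) - 269\right) \left(-325\right) = - \left(23 - 269\right) \left(-325\right) = - \left(-246\right) \left(-325\right) = \left(-1\right) 79950 = -79950$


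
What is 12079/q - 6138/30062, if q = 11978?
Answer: 144798967/180041318 ≈ 0.80425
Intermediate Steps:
12079/q - 6138/30062 = 12079/11978 - 6138/30062 = 12079*(1/11978) - 6138*1/30062 = 12079/11978 - 3069/15031 = 144798967/180041318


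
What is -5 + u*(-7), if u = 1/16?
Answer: -87/16 ≈ -5.4375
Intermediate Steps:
u = 1/16 ≈ 0.062500
-5 + u*(-7) = -5 + (1/16)*(-7) = -5 - 7/16 = -87/16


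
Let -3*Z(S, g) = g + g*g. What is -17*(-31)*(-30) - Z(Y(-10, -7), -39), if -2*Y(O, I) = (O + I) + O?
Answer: -15316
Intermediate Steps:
Y(O, I) = -O - I/2 (Y(O, I) = -((O + I) + O)/2 = -((I + O) + O)/2 = -(I + 2*O)/2 = -O - I/2)
Z(S, g) = -g/3 - g**2/3 (Z(S, g) = -(g + g*g)/3 = -(g + g**2)/3 = -g/3 - g**2/3)
-17*(-31)*(-30) - Z(Y(-10, -7), -39) = -17*(-31)*(-30) - (-1)*(-39)*(1 - 39)/3 = 527*(-30) - (-1)*(-39)*(-38)/3 = -15810 - 1*(-494) = -15810 + 494 = -15316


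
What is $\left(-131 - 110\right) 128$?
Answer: $-30848$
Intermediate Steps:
$\left(-131 - 110\right) 128 = \left(-241\right) 128 = -30848$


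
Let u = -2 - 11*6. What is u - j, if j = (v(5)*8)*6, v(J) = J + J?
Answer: -548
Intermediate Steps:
v(J) = 2*J
u = -68 (u = -2 - 66 = -68)
j = 480 (j = ((2*5)*8)*6 = (10*8)*6 = 80*6 = 480)
u - j = -68 - 1*480 = -68 - 480 = -548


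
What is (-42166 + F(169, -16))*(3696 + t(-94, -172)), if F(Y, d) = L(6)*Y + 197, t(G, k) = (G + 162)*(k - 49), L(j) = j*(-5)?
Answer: 533045948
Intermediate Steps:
L(j) = -5*j
t(G, k) = (-49 + k)*(162 + G) (t(G, k) = (162 + G)*(-49 + k) = (-49 + k)*(162 + G))
F(Y, d) = 197 - 30*Y (F(Y, d) = (-5*6)*Y + 197 = -30*Y + 197 = 197 - 30*Y)
(-42166 + F(169, -16))*(3696 + t(-94, -172)) = (-42166 + (197 - 30*169))*(3696 + (-7938 - 49*(-94) + 162*(-172) - 94*(-172))) = (-42166 + (197 - 5070))*(3696 + (-7938 + 4606 - 27864 + 16168)) = (-42166 - 4873)*(3696 - 15028) = -47039*(-11332) = 533045948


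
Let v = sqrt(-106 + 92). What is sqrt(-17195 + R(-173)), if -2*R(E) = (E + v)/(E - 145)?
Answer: sqrt(-1738854687 + 159*I*sqrt(14))/318 ≈ 2.2432e-5 + 131.13*I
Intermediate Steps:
v = I*sqrt(14) (v = sqrt(-14) = I*sqrt(14) ≈ 3.7417*I)
R(E) = -(E + I*sqrt(14))/(2*(-145 + E)) (R(E) = -(E + I*sqrt(14))/(2*(E - 145)) = -(E + I*sqrt(14))/(2*(-145 + E)))
sqrt(-17195 + R(-173)) = sqrt(-17195 + (-1*(-173) - I*sqrt(14))/(2*(-145 - 173))) = sqrt(-17195 + (1/2)*(173 - I*sqrt(14))/(-318)) = sqrt(-17195 + (1/2)*(-1/318)*(173 - I*sqrt(14))) = sqrt(-17195 + (-173/636 + I*sqrt(14)/636)) = sqrt(-10936193/636 + I*sqrt(14)/636)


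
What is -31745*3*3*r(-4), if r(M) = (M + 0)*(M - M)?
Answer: 0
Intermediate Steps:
r(M) = 0 (r(M) = M*0 = 0)
-31745*3*3*r(-4) = -31745*3*3*0 = -285705*0 = -31745*0 = 0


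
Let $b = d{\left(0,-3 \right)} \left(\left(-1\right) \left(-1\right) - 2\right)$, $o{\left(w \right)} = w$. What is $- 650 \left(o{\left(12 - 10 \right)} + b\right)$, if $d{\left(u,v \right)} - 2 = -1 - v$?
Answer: $1300$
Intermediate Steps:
$d{\left(u,v \right)} = 1 - v$ ($d{\left(u,v \right)} = 2 - \left(1 + v\right) = 1 - v$)
$b = -4$ ($b = \left(1 - -3\right) \left(\left(-1\right) \left(-1\right) - 2\right) = \left(1 + 3\right) \left(1 - 2\right) = 4 \left(-1\right) = -4$)
$- 650 \left(o{\left(12 - 10 \right)} + b\right) = - 650 \left(\left(12 - 10\right) - 4\right) = - 650 \left(2 - 4\right) = \left(-650\right) \left(-2\right) = 1300$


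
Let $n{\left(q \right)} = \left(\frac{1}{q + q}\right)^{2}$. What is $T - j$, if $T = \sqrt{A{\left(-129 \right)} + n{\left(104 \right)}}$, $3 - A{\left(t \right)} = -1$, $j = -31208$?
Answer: $31208 + \frac{\sqrt{173057}}{208} \approx 31210.0$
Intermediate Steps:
$A{\left(t \right)} = 4$ ($A{\left(t \right)} = 3 - -1 = 3 + 1 = 4$)
$n{\left(q \right)} = \frac{1}{4 q^{2}}$ ($n{\left(q \right)} = \left(\frac{1}{2 q}\right)^{2} = \frac{1}{4 q^{2}}$)
$T = \frac{\sqrt{173057}}{208}$ ($T = \sqrt{4 + \frac{1}{4 \cdot 10816}} = \sqrt{4 + \frac{1}{4} \cdot \frac{1}{10816}} = \sqrt{4 + \frac{1}{43264}} = \sqrt{\frac{173057}{43264}} = \frac{\sqrt{173057}}{208} \approx 2.0$)
$T - j = \frac{\sqrt{173057}}{208} - -31208 = \frac{\sqrt{173057}}{208} + 31208 = 31208 + \frac{\sqrt{173057}}{208}$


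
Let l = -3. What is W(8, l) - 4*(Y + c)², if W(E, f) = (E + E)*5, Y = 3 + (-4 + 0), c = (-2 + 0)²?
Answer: 44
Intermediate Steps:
c = 4 (c = (-2)² = 4)
Y = -1 (Y = 3 - 4 = -1)
W(E, f) = 10*E (W(E, f) = (2*E)*5 = 10*E)
W(8, l) - 4*(Y + c)² = 10*8 - 4*(-1 + 4)² = 80 - 4*3² = 80 - 4*9 = 80 - 36 = 44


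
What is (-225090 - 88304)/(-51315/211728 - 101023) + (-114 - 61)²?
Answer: 19852067627779/648165123 ≈ 30628.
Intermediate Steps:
(-225090 - 88304)/(-51315/211728 - 101023) + (-114 - 61)² = -313394/(-51315*1/211728 - 101023) + (-175)² = -313394/(-1555/6416 - 101023) + 30625 = -313394/(-648165123/6416) + 30625 = -313394*(-6416/648165123) + 30625 = 2010735904/648165123 + 30625 = 19852067627779/648165123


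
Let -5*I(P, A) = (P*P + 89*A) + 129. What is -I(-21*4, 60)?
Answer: 2505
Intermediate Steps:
I(P, A) = -129/5 - 89*A/5 - P**2/5 (I(P, A) = -((P*P + 89*A) + 129)/5 = -((P**2 + 89*A) + 129)/5 = -(129 + P**2 + 89*A)/5 = -129/5 - 89*A/5 - P**2/5)
-I(-21*4, 60) = -(-129/5 - 89/5*60 - (-21*4)**2/5) = -(-129/5 - 1068 - 1/5*(-84)**2) = -(-129/5 - 1068 - 1/5*7056) = -(-129/5 - 1068 - 7056/5) = -1*(-2505) = 2505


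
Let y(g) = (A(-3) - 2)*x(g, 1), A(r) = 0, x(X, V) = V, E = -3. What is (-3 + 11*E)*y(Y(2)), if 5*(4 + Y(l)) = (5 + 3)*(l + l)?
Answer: 72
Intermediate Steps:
Y(l) = -4 + 16*l/5 (Y(l) = -4 + ((5 + 3)*(l + l))/5 = -4 + (8*(2*l))/5 = -4 + (16*l)/5 = -4 + 16*l/5)
y(g) = -2 (y(g) = (0 - 2)*1 = -2*1 = -2)
(-3 + 11*E)*y(Y(2)) = (-3 + 11*(-3))*(-2) = (-3 - 33)*(-2) = -36*(-2) = 72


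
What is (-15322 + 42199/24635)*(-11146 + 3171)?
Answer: 601977357245/4927 ≈ 1.2218e+8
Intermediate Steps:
(-15322 + 42199/24635)*(-11146 + 3171) = (-15322 + 42199*(1/24635))*(-7975) = (-15322 + 42199/24635)*(-7975) = -377415271/24635*(-7975) = 601977357245/4927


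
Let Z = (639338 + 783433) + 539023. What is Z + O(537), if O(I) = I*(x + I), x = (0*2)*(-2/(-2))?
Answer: 2250163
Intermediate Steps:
x = 0 (x = 0*(-2*(-1/2)) = 0*1 = 0)
O(I) = I**2 (O(I) = I*(0 + I) = I*I = I**2)
Z = 1961794 (Z = 1422771 + 539023 = 1961794)
Z + O(537) = 1961794 + 537**2 = 1961794 + 288369 = 2250163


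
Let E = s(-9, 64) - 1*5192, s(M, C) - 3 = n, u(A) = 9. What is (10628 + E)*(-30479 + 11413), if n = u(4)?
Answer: -103871568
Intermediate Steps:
n = 9
s(M, C) = 12 (s(M, C) = 3 + 9 = 12)
E = -5180 (E = 12 - 1*5192 = 12 - 5192 = -5180)
(10628 + E)*(-30479 + 11413) = (10628 - 5180)*(-30479 + 11413) = 5448*(-19066) = -103871568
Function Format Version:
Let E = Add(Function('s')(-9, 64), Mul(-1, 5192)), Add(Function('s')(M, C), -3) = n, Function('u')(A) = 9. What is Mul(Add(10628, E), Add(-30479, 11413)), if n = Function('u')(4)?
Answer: -103871568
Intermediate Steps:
n = 9
Function('s')(M, C) = 12 (Function('s')(M, C) = Add(3, 9) = 12)
E = -5180 (E = Add(12, Mul(-1, 5192)) = Add(12, -5192) = -5180)
Mul(Add(10628, E), Add(-30479, 11413)) = Mul(Add(10628, -5180), Add(-30479, 11413)) = Mul(5448, -19066) = -103871568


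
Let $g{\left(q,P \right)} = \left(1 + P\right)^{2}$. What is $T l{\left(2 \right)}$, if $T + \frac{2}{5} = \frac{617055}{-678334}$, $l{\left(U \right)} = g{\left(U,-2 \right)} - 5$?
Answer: $\frac{8883886}{1695835} \approx 5.2386$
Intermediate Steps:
$l{\left(U \right)} = -4$ ($l{\left(U \right)} = \left(1 - 2\right)^{2} - 5 = \left(-1\right)^{2} - 5 = 1 - 5 = -4$)
$T = - \frac{4441943}{3391670}$ ($T = - \frac{2}{5} + \frac{617055}{-678334} = - \frac{2}{5} + 617055 \left(- \frac{1}{678334}\right) = - \frac{2}{5} - \frac{617055}{678334} = - \frac{4441943}{3391670} \approx -1.3097$)
$T l{\left(2 \right)} = \left(- \frac{4441943}{3391670}\right) \left(-4\right) = \frac{8883886}{1695835}$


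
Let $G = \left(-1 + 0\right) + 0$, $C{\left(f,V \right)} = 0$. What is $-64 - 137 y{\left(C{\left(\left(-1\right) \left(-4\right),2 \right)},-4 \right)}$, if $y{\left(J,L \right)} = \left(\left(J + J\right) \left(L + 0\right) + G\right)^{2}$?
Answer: $-201$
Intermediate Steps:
$G = -1$ ($G = -1 + 0 = -1$)
$y{\left(J,L \right)} = \left(-1 + 2 J L\right)^{2}$ ($y{\left(J,L \right)} = \left(\left(J + J\right) \left(L + 0\right) - 1\right)^{2} = \left(2 J L - 1\right)^{2} = \left(-1 + 2 J L\right)^{2}$)
$-64 - 137 y{\left(C{\left(\left(-1\right) \left(-4\right),2 \right)},-4 \right)} = -64 - 137 \left(-1 + 2 \cdot 0 \left(-4\right)\right)^{2} = -64 - 137 \left(-1 + 0\right)^{2} = -64 - 137 \left(-1\right)^{2} = -64 - 137 = -201$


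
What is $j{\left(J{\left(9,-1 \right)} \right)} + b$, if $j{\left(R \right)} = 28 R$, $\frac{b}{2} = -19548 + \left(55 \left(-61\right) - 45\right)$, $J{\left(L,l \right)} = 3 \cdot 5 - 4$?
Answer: $-45588$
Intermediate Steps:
$J{\left(L,l \right)} = 11$ ($J{\left(L,l \right)} = 15 - 4 = 11$)
$b = -45896$ ($b = 2 \left(-19548 + \left(55 \left(-61\right) - 45\right)\right) = 2 \left(-19548 - 3400\right) = 2 \left(-22948\right) = -45896$)
$j{\left(J{\left(9,-1 \right)} \right)} + b = 28 \cdot 11 - 45896 = 308 - 45896 = -45588$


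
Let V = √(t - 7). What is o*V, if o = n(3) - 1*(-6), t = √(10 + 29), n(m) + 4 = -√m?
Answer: √(-7 + √39)*(2 - √3) ≈ 0.23282*I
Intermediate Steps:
n(m) = -4 - √m
t = √39 ≈ 6.2450
o = 2 - √3 (o = (-4 - √3) - 1*(-6) = (-4 - √3) + 6 = 2 - √3 ≈ 0.26795)
V = √(-7 + √39) (V = √(√39 - 7) = √(-7 + √39) ≈ 0.86891*I)
o*V = (2 - √3)*√(-7 + √39) = √(-7 + √39)*(2 - √3)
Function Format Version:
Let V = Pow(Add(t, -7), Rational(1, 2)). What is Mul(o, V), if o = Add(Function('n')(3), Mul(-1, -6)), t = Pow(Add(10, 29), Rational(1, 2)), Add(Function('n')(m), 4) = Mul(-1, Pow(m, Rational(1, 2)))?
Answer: Mul(Pow(Add(-7, Pow(39, Rational(1, 2))), Rational(1, 2)), Add(2, Mul(-1, Pow(3, Rational(1, 2))))) ≈ Mul(0.23282, I)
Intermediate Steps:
Function('n')(m) = Add(-4, Mul(-1, Pow(m, Rational(1, 2))))
t = Pow(39, Rational(1, 2)) ≈ 6.2450
o = Add(2, Mul(-1, Pow(3, Rational(1, 2)))) (o = Add(Add(-4, Mul(-1, Pow(3, Rational(1, 2)))), Mul(-1, -6)) = Add(Add(-4, Mul(-1, Pow(3, Rational(1, 2)))), 6) = Add(2, Mul(-1, Pow(3, Rational(1, 2)))) ≈ 0.26795)
V = Pow(Add(-7, Pow(39, Rational(1, 2))), Rational(1, 2)) (V = Pow(Add(Pow(39, Rational(1, 2)), -7), Rational(1, 2)) = Pow(Add(-7, Pow(39, Rational(1, 2))), Rational(1, 2)) ≈ Mul(0.86891, I))
Mul(o, V) = Mul(Add(2, Mul(-1, Pow(3, Rational(1, 2)))), Pow(Add(-7, Pow(39, Rational(1, 2))), Rational(1, 2))) = Mul(Pow(Add(-7, Pow(39, Rational(1, 2))), Rational(1, 2)), Add(2, Mul(-1, Pow(3, Rational(1, 2)))))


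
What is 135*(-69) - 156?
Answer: -9471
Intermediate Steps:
135*(-69) - 156 = -9315 - 156 = -9471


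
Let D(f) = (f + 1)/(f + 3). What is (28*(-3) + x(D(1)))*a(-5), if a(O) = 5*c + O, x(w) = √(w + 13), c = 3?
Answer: -840 + 15*√6 ≈ -803.26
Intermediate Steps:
D(f) = (1 + f)/(3 + f)
x(w) = √(13 + w)
a(O) = 15 + O (a(O) = 5*3 + O = 15 + O)
(28*(-3) + x(D(1)))*a(-5) = (28*(-3) + √(13 + (1 + 1)/(3 + 1)))*(15 - 5) = (-84 + √(13 + 2/4))*10 = (-84 + √(13 + (¼)*2))*10 = (-84 + √(13 + ½))*10 = (-84 + √(27/2))*10 = (-84 + 3*√6/2)*10 = -840 + 15*√6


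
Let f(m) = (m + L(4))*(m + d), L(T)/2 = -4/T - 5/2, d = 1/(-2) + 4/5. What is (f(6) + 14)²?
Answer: 5929/100 ≈ 59.290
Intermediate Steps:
d = 3/10 (d = 1*(-½) + 4*(⅕) = -½ + ⅘ = 3/10 ≈ 0.30000)
L(T) = -5 - 8/T (L(T) = 2*(-4/T - 5/2) = 2*(-5/2 - 4/T) = -5 - 8/T)
f(m) = (-7 + m)*(3/10 + m) (f(m) = (m + (-5 - 8/4))*(m + 3/10) = (m + (-5 - 8*¼))*(3/10 + m) = (m + (-5 - 2))*(3/10 + m) = (m - 7)*(3/10 + m) = (-7 + m)*(3/10 + m))
(f(6) + 14)² = ((-21/10 + 6² - 67/10*6) + 14)² = ((-21/10 + 36 - 201/5) + 14)² = (-63/10 + 14)² = (77/10)² = 5929/100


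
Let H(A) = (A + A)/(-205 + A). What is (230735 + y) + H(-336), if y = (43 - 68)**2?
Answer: 125166432/541 ≈ 2.3136e+5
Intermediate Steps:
H(A) = 2*A/(-205 + A) (H(A) = (2*A)/(-205 + A) = 2*A/(-205 + A))
y = 625 (y = (-25)**2 = 625)
(230735 + y) + H(-336) = (230735 + 625) + 2*(-336)/(-205 - 336) = 231360 + 2*(-336)/(-541) = 231360 + 2*(-336)*(-1/541) = 231360 + 672/541 = 125166432/541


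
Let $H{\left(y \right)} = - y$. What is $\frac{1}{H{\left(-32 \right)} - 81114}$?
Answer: $- \frac{1}{81082} \approx -1.2333 \cdot 10^{-5}$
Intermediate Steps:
$\frac{1}{H{\left(-32 \right)} - 81114} = \frac{1}{\left(-1\right) \left(-32\right) - 81114} = \frac{1}{32 - 81114} = \frac{1}{-81082} = - \frac{1}{81082}$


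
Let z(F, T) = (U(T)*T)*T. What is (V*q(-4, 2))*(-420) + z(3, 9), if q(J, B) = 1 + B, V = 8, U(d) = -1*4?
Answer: -10404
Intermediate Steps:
U(d) = -4
z(F, T) = -4*T**2 (z(F, T) = (-4*T)*T = -4*T**2)
(V*q(-4, 2))*(-420) + z(3, 9) = (8*(1 + 2))*(-420) - 4*9**2 = (8*3)*(-420) - 4*81 = 24*(-420) - 324 = -10080 - 324 = -10404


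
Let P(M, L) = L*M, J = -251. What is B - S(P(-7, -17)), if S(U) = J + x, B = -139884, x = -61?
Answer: -139572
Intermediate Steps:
S(U) = -312 (S(U) = -251 - 61 = -312)
B - S(P(-7, -17)) = -139884 - 1*(-312) = -139884 + 312 = -139572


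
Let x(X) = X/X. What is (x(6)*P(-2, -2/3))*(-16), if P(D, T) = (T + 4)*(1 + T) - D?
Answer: -448/9 ≈ -49.778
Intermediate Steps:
x(X) = 1
P(D, T) = -D + (1 + T)*(4 + T) (P(D, T) = (4 + T)*(1 + T) - D = (1 + T)*(4 + T) - D = -D + (1 + T)*(4 + T))
(x(6)*P(-2, -2/3))*(-16) = (1*(4 + (-2/3)² - 1*(-2) + 5*(-2/3)))*(-16) = (1*(4 + (-2*⅓)² + 2 + 5*(-2*⅓)))*(-16) = (1*(4 + (-⅔)² + 2 + 5*(-⅔)))*(-16) = (1*(4 + 4/9 + 2 - 10/3))*(-16) = (1*(28/9))*(-16) = (28/9)*(-16) = -448/9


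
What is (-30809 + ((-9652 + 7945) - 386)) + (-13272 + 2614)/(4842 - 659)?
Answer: -137639724/4183 ≈ -32905.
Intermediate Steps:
(-30809 + ((-9652 + 7945) - 386)) + (-13272 + 2614)/(4842 - 659) = (-30809 + (-1707 - 386)) - 10658/4183 = (-30809 - 2093) - 10658*1/4183 = -32902 - 10658/4183 = -137639724/4183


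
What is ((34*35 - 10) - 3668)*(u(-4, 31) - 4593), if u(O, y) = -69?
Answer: 11599056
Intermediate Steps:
((34*35 - 10) - 3668)*(u(-4, 31) - 4593) = ((34*35 - 10) - 3668)*(-69 - 4593) = ((1190 - 10) - 3668)*(-4662) = (1180 - 3668)*(-4662) = -2488*(-4662) = 11599056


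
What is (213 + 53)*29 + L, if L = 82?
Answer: 7796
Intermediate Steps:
(213 + 53)*29 + L = (213 + 53)*29 + 82 = 266*29 + 82 = 7714 + 82 = 7796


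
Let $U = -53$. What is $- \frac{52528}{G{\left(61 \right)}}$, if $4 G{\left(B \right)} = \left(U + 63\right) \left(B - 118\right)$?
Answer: $\frac{105056}{285} \approx 368.62$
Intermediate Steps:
$G{\left(B \right)} = -295 + \frac{5 B}{2}$ ($G{\left(B \right)} = \frac{\left(-53 + 63\right) \left(B - 118\right)}{4} = \frac{10 \left(-118 + B\right)}{4} = \frac{-1180 + 10 B}{4} = -295 + \frac{5 B}{2}$)
$- \frac{52528}{G{\left(61 \right)}} = - \frac{52528}{-295 + \frac{5}{2} \cdot 61} = - \frac{52528}{-295 + \frac{305}{2}} = - \frac{52528}{- \frac{285}{2}} = \left(-52528\right) \left(- \frac{2}{285}\right) = \frac{105056}{285}$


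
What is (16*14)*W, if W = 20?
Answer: 4480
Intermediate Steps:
(16*14)*W = (16*14)*20 = 224*20 = 4480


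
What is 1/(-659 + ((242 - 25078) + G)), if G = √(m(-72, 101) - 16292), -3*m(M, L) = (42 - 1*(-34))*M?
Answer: -25495/650009493 - 2*I*√3617/650009493 ≈ -3.9222e-5 - 1.8505e-7*I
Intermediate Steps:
m(M, L) = -76*M/3 (m(M, L) = -(42 - 1*(-34))*M/3 = -(42 + 34)*M/3 = -76*M/3)
G = 2*I*√3617 (G = √(-76/3*(-72) - 16292) = √(1824 - 16292) = √(-14468) = 2*I*√3617 ≈ 120.28*I)
1/(-659 + ((242 - 25078) + G)) = 1/(-659 + ((242 - 25078) + 2*I*√3617)) = 1/(-659 + (-24836 + 2*I*√3617)) = 1/(-25495 + 2*I*√3617)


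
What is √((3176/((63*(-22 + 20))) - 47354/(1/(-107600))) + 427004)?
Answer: 4*√140450710253/21 ≈ 71384.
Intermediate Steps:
√((3176/((63*(-22 + 20))) - 47354/(1/(-107600))) + 427004) = √((3176/((63*(-2))) - 47354/(-1/107600)) + 427004) = √((3176/(-126) - 47354*(-107600)) + 427004) = √((3176*(-1/126) + 5095290400) + 427004) = √((-1588/63 + 5095290400) + 427004) = √(321003293612/63 + 427004) = √(321030194864/63) = 4*√140450710253/21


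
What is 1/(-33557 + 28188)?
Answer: -1/5369 ≈ -0.00018625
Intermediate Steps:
1/(-33557 + 28188) = 1/(-5369) = -1/5369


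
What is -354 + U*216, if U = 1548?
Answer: 334014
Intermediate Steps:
-354 + U*216 = -354 + 1548*216 = -354 + 334368 = 334014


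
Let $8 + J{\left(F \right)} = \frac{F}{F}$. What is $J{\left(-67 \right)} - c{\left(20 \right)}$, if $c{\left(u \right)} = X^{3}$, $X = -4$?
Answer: $57$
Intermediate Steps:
$c{\left(u \right)} = -64$ ($c{\left(u \right)} = \left(-4\right)^{3} = -64$)
$J{\left(F \right)} = -7$ ($J{\left(F \right)} = -8 + \frac{F}{F} = -8 + 1 = -7$)
$J{\left(-67 \right)} - c{\left(20 \right)} = -7 - -64 = -7 + 64 = 57$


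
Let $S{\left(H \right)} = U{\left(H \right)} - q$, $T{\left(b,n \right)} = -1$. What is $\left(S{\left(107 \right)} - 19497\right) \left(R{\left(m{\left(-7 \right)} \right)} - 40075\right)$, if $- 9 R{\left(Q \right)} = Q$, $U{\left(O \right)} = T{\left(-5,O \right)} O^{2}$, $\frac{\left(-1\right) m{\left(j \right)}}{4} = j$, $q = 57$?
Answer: $\frac{11182875109}{9} \approx 1.2425 \cdot 10^{9}$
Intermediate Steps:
$m{\left(j \right)} = - 4 j$
$U{\left(O \right)} = - O^{2}$
$R{\left(Q \right)} = - \frac{Q}{9}$
$S{\left(H \right)} = -57 - H^{2}$ ($S{\left(H \right)} = - H^{2} - 57 = -57 - H^{2}$)
$\left(S{\left(107 \right)} - 19497\right) \left(R{\left(m{\left(-7 \right)} \right)} - 40075\right) = \left(\left(-57 - 107^{2}\right) - 19497\right) \left(- \frac{\left(-4\right) \left(-7\right)}{9} - 40075\right) = \left(\left(-57 - 11449\right) - 19497\right) \left(\left(- \frac{1}{9}\right) 28 - 40075\right) = \left(\left(-57 - 11449\right) - 19497\right) \left(- \frac{28}{9} - 40075\right) = \left(-11506 - 19497\right) \left(- \frac{360703}{9}\right) = \left(-31003\right) \left(- \frac{360703}{9}\right) = \frac{11182875109}{9}$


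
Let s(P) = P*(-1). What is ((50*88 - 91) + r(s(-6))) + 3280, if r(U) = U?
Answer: 7595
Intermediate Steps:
s(P) = -P
((50*88 - 91) + r(s(-6))) + 3280 = ((50*88 - 91) - 1*(-6)) + 3280 = ((4400 - 91) + 6) + 3280 = (4309 + 6) + 3280 = 4315 + 3280 = 7595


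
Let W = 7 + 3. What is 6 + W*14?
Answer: 146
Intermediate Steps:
W = 10
6 + W*14 = 6 + 10*14 = 6 + 140 = 146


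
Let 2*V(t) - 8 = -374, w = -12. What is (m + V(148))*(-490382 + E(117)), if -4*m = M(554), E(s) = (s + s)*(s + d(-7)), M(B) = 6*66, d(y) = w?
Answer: 131358984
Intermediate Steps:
d(y) = -12
M(B) = 396
E(s) = 2*s*(-12 + s) (E(s) = (s + s)*(s - 12) = (2*s)*(-12 + s) = 2*s*(-12 + s))
V(t) = -183 (V(t) = 4 + (1/2)*(-374) = 4 - 187 = -183)
m = -99 (m = -1/4*396 = -99)
(m + V(148))*(-490382 + E(117)) = (-99 - 183)*(-490382 + 2*117*(-12 + 117)) = -282*(-490382 + 2*117*105) = -282*(-490382 + 24570) = -282*(-465812) = 131358984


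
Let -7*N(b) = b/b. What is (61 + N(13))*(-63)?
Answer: -3834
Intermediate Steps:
N(b) = -⅐ (N(b) = -b/(7*b) = -⅐*1 = -⅐)
(61 + N(13))*(-63) = (61 - ⅐)*(-63) = (426/7)*(-63) = -3834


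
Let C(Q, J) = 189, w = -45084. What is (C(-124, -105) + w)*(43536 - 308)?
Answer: -1940721060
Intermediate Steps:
(C(-124, -105) + w)*(43536 - 308) = (189 - 45084)*(43536 - 308) = -44895*43228 = -1940721060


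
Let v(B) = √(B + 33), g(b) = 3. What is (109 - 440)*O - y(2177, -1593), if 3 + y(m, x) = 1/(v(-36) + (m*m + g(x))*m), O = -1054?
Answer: 37138423409329941328030259/106451337890803783699 + I*√3/106451337890803783699 ≈ 3.4888e+5 + 1.6271e-20*I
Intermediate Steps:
v(B) = √(33 + B)
y(m, x) = -3 + 1/(I*√3 + m*(3 + m²)) (y(m, x) = -3 + 1/(√(33 - 36) + (m*m + 3)*m) = -3 + 1/(√(-3) + (m² + 3)*m) = -3 + 1/(I*√3 + (3 + m²)*m) = -3 + 1/(I*√3 + m*(3 + m²)))
(109 - 440)*O - y(2177, -1593) = (109 - 440)*(-1054) - (1 - 9*2177 - 3*2177³ - 3*I*√3)/(2177³ + 3*2177 + I*√3) = -331*(-1054) - (1 - 19593 - 3*10317519233 - 3*I*√3)/(10317519233 + 6531 + I*√3) = 348874 - (1 - 19593 - 30952557699 - 3*I*√3)/(10317525764 + I*√3) = 348874 - (-30952577291 - 3*I*√3)/(10317525764 + I*√3)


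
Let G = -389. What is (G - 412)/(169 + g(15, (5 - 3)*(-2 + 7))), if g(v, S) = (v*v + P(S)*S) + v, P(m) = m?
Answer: -801/509 ≈ -1.5737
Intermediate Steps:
g(v, S) = v + S² + v² (g(v, S) = (v*v + S*S) + v = (v² + S²) + v = (S² + v²) + v = v + S² + v²)
(G - 412)/(169 + g(15, (5 - 3)*(-2 + 7))) = (-389 - 412)/(169 + (15 + ((5 - 3)*(-2 + 7))² + 15²)) = -801/(169 + (15 + (2*5)² + 225)) = -801/(169 + (15 + 10² + 225)) = -801/(169 + (15 + 100 + 225)) = -801/(169 + 340) = -801/509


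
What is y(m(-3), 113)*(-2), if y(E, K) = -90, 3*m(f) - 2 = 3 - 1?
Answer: 180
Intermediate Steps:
m(f) = 4/3 (m(f) = ⅔ + (3 - 1)/3 = ⅔ + (⅓)*2 = ⅔ + ⅔ = 4/3)
y(m(-3), 113)*(-2) = -90*(-2) = 180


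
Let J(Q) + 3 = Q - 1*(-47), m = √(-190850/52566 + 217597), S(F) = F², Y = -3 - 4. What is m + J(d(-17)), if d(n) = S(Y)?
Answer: 93 + √150312648522858/26283 ≈ 559.47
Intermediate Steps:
Y = -7
d(n) = 49 (d(n) = (-7)² = 49)
m = √150312648522858/26283 (m = √(-190850*1/52566 + 217597) = √(-95425/26283 + 217597) = √(5719006526/26283) = √150312648522858/26283 ≈ 466.47)
J(Q) = 44 + Q (J(Q) = -3 + (Q - 1*(-47)) = -3 + (Q + 47) = -3 + (47 + Q) = 44 + Q)
m + J(d(-17)) = √150312648522858/26283 + (44 + 49) = √150312648522858/26283 + 93 = 93 + √150312648522858/26283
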